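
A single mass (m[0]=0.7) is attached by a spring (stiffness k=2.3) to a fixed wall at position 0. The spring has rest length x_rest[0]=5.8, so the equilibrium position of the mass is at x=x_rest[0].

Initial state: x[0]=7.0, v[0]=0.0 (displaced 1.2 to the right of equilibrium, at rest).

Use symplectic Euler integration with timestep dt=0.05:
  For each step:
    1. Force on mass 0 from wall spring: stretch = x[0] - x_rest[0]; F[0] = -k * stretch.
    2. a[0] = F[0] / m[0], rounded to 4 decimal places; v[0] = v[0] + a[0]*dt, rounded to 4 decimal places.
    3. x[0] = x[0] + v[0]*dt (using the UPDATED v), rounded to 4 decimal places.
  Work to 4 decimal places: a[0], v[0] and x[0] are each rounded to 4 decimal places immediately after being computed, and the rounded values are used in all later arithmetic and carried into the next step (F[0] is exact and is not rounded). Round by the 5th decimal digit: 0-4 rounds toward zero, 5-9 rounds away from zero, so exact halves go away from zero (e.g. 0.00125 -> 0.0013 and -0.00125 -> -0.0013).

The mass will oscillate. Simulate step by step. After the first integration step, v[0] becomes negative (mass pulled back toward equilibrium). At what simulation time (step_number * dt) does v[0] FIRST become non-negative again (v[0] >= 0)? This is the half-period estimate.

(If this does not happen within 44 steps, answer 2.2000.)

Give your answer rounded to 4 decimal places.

Answer: 1.7500

Derivation:
Step 0: x=[7.0000] v=[0.0000]
Step 1: x=[6.9901] v=[-0.1971]
Step 2: x=[6.9705] v=[-0.3926]
Step 3: x=[6.9413] v=[-0.5849]
Step 4: x=[6.9027] v=[-0.7724]
Step 5: x=[6.8550] v=[-0.9536]
Step 6: x=[6.7987] v=[-1.1269]
Step 7: x=[6.7342] v=[-1.2910]
Step 8: x=[6.6620] v=[-1.4445]
Step 9: x=[6.5827] v=[-1.5861]
Step 10: x=[6.4970] v=[-1.7147]
Step 11: x=[6.4055] v=[-1.8292]
Step 12: x=[6.3091] v=[-1.9287]
Step 13: x=[6.2085] v=[-2.0123]
Step 14: x=[6.1045] v=[-2.0794]
Step 15: x=[5.9980] v=[-2.1294]
Step 16: x=[5.8899] v=[-2.1619]
Step 17: x=[5.7811] v=[-2.1767]
Step 18: x=[5.6724] v=[-2.1736]
Step 19: x=[5.5648] v=[-2.1526]
Step 20: x=[5.4591] v=[-2.1140]
Step 21: x=[5.3562] v=[-2.0580]
Step 22: x=[5.2569] v=[-1.9851]
Step 23: x=[5.1621] v=[-1.8959]
Step 24: x=[5.0725] v=[-1.7911]
Step 25: x=[4.9889] v=[-1.6716]
Step 26: x=[4.9120] v=[-1.5384]
Step 27: x=[4.8424] v=[-1.3925]
Step 28: x=[4.7806] v=[-1.2352]
Step 29: x=[4.7272] v=[-1.0677]
Step 30: x=[4.6826] v=[-0.8915]
Step 31: x=[4.6472] v=[-0.7079]
Step 32: x=[4.6213] v=[-0.5185]
Step 33: x=[4.6051] v=[-0.3249]
Step 34: x=[4.5987] v=[-0.1286]
Step 35: x=[4.6021] v=[0.0688]
First v>=0 after going negative at step 35, time=1.7500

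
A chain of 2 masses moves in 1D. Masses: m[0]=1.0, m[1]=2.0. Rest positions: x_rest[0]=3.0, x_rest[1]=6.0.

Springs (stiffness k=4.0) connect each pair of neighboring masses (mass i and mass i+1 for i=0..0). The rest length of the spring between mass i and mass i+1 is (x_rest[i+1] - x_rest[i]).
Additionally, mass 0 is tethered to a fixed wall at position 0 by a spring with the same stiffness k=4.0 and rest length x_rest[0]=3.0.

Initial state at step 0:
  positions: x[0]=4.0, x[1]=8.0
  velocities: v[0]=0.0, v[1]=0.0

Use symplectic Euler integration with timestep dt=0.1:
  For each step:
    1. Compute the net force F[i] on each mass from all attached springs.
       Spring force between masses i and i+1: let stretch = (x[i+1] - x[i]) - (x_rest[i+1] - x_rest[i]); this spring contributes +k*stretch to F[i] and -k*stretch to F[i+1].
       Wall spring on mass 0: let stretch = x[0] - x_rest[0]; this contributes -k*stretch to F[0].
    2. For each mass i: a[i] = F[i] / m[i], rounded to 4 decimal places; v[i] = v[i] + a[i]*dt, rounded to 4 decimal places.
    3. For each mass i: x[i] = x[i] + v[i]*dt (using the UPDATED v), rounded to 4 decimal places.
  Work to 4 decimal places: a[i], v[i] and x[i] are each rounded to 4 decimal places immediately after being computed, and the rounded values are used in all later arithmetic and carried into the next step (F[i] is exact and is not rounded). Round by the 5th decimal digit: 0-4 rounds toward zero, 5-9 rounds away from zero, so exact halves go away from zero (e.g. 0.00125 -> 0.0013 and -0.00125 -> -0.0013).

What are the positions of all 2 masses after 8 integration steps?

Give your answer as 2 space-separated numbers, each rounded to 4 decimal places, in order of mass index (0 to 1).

Answer: 3.8655 7.3539

Derivation:
Step 0: x=[4.0000 8.0000] v=[0.0000 0.0000]
Step 1: x=[4.0000 7.9800] v=[0.0000 -0.2000]
Step 2: x=[3.9992 7.9404] v=[-0.0080 -0.3960]
Step 3: x=[3.9961 7.8820] v=[-0.0312 -0.5842]
Step 4: x=[3.9886 7.8059] v=[-0.0753 -0.7614]
Step 5: x=[3.9742 7.7134] v=[-0.1438 -0.9249]
Step 6: x=[3.9504 7.6061] v=[-0.2378 -1.0727]
Step 7: x=[3.9148 7.4857] v=[-0.3557 -1.2038]
Step 8: x=[3.8655 7.3539] v=[-0.4933 -1.3180]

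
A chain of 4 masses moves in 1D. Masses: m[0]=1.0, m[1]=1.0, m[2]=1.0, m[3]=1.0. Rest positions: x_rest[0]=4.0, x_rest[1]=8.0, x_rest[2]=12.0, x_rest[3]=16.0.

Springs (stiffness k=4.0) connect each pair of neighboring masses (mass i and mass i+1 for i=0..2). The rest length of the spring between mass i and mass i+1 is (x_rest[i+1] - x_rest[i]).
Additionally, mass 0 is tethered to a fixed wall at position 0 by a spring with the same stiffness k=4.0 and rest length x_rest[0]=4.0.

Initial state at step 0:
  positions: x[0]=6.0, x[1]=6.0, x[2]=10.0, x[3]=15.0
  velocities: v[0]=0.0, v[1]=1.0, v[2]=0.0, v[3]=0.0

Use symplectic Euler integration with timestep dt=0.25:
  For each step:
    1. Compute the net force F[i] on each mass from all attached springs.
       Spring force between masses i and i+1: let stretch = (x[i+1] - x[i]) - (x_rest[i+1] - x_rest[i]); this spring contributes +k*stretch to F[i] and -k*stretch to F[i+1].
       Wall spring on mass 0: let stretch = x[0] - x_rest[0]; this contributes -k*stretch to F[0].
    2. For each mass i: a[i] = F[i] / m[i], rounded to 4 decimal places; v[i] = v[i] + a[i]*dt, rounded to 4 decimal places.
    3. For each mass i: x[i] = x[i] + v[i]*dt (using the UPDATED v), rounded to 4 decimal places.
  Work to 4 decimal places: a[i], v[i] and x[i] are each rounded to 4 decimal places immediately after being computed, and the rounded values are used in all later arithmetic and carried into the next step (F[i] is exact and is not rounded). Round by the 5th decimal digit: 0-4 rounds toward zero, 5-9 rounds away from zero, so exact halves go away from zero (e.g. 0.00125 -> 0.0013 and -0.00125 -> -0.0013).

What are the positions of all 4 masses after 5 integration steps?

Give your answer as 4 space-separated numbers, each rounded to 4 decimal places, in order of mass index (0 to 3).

Answer: 3.4160 6.9512 12.7080 15.0352

Derivation:
Step 0: x=[6.0000 6.0000 10.0000 15.0000] v=[0.0000 1.0000 0.0000 0.0000]
Step 1: x=[4.5000 7.2500 10.2500 14.7500] v=[-6.0000 5.0000 1.0000 -1.0000]
Step 2: x=[2.5625 8.5625 10.8750 14.3750] v=[-7.7500 5.2500 2.5000 -1.5000]
Step 3: x=[1.4844 8.9531 11.7969 14.1250] v=[-4.3125 1.5625 3.6875 -1.0000]
Step 4: x=[1.9024 8.1875 12.5899 14.2930] v=[1.6718 -3.0624 3.1718 0.6719]
Step 5: x=[3.4160 6.9512 12.7080 15.0352] v=[6.0545 -4.9451 0.4725 2.9688]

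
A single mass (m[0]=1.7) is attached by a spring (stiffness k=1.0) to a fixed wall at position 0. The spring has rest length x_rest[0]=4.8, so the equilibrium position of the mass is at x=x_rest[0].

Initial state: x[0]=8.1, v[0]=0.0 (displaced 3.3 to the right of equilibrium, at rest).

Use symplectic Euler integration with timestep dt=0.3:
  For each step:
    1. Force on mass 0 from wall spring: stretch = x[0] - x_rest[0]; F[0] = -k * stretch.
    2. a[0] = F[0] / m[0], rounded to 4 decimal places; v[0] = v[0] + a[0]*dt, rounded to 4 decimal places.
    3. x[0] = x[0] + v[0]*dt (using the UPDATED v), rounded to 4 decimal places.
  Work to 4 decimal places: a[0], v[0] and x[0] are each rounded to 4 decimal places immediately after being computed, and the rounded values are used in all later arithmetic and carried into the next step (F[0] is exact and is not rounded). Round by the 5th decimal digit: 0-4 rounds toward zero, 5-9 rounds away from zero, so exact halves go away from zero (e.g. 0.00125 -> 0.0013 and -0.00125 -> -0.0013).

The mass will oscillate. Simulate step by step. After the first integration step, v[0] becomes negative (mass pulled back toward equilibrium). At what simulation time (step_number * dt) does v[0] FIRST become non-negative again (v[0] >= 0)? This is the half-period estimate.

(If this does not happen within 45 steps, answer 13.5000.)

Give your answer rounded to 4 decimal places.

Answer: 4.2000

Derivation:
Step 0: x=[8.1000] v=[0.0000]
Step 1: x=[7.9253] v=[-0.5824]
Step 2: x=[7.5851] v=[-1.1339]
Step 3: x=[7.0975] v=[-1.6254]
Step 4: x=[6.4882] v=[-2.0309]
Step 5: x=[5.7896] v=[-2.3288]
Step 6: x=[5.0386] v=[-2.5034]
Step 7: x=[4.2750] v=[-2.5455]
Step 8: x=[3.5391] v=[-2.4529]
Step 9: x=[2.8700] v=[-2.2304]
Step 10: x=[2.3031] v=[-1.8898]
Step 11: x=[1.8683] v=[-1.4492]
Step 12: x=[1.5887] v=[-0.9319]
Step 13: x=[1.4791] v=[-0.3652]
Step 14: x=[1.5454] v=[0.2209]
First v>=0 after going negative at step 14, time=4.2000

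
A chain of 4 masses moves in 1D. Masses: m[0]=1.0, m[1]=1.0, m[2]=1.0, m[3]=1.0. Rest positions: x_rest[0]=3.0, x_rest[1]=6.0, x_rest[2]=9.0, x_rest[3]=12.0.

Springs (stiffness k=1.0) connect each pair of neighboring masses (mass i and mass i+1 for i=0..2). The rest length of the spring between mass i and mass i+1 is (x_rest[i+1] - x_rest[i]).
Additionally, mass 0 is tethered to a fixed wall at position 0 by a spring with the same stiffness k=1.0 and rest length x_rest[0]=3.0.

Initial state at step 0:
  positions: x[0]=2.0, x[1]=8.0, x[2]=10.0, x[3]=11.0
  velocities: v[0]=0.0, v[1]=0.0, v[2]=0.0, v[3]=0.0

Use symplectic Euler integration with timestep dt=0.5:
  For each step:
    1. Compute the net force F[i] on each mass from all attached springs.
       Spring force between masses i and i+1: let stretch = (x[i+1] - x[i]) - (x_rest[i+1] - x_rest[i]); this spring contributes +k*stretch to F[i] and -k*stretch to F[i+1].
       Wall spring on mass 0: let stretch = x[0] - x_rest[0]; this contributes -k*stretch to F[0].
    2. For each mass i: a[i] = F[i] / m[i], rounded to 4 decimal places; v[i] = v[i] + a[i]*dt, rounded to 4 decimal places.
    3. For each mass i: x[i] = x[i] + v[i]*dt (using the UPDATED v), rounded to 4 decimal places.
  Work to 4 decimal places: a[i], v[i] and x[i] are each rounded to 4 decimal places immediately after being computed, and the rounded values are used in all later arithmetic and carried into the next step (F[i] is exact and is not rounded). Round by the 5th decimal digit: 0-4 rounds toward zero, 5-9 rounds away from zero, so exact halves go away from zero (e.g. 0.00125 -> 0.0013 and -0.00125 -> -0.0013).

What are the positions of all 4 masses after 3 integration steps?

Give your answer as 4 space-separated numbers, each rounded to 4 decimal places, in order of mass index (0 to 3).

Answer: 4.7969 4.9063 8.6250 13.1094

Derivation:
Step 0: x=[2.0000 8.0000 10.0000 11.0000] v=[0.0000 0.0000 0.0000 0.0000]
Step 1: x=[3.0000 7.0000 9.7500 11.5000] v=[2.0000 -2.0000 -0.5000 1.0000]
Step 2: x=[4.2500 5.6875 9.2500 12.3125] v=[2.5000 -2.6250 -1.0000 1.6250]
Step 3: x=[4.7969 4.9063 8.6250 13.1094] v=[1.0938 -1.5625 -1.2500 1.5938]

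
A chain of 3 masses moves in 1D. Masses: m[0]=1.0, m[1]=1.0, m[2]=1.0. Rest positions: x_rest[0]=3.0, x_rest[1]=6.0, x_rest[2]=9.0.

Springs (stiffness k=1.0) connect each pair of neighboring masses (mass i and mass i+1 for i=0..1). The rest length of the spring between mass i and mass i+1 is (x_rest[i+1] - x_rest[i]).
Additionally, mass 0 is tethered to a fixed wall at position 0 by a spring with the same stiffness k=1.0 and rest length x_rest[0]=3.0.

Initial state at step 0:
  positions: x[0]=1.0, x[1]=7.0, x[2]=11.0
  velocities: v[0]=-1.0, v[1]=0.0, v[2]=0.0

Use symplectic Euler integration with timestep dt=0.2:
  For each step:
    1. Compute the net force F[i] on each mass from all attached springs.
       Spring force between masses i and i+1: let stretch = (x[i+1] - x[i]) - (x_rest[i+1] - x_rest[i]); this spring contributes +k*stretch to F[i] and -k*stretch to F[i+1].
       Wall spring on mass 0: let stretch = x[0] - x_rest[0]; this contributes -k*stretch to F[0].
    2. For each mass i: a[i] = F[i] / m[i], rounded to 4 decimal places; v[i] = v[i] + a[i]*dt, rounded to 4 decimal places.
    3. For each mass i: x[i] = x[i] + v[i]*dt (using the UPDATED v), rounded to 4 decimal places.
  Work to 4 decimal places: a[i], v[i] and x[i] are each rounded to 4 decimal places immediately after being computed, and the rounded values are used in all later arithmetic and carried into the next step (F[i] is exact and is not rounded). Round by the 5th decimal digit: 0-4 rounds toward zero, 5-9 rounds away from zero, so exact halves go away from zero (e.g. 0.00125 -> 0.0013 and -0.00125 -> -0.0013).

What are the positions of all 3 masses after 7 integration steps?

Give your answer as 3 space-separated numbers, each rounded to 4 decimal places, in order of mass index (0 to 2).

Step 0: x=[1.0000 7.0000 11.0000] v=[-1.0000 0.0000 0.0000]
Step 1: x=[1.0000 6.9200 10.9600] v=[0.0000 -0.4000 -0.2000]
Step 2: x=[1.1968 6.7648 10.8784] v=[0.9840 -0.7760 -0.4080]
Step 3: x=[1.5684 6.5514 10.7523] v=[1.8582 -1.0669 -0.6307]
Step 4: x=[2.0766 6.3067 10.5781] v=[2.5411 -1.2233 -0.8709]
Step 5: x=[2.6710 6.0637 10.3531] v=[2.9718 -1.2150 -1.1252]
Step 6: x=[3.2942 5.8566 10.0765] v=[3.1161 -1.0357 -1.3831]
Step 7: x=[3.8881 5.7158 9.7511] v=[2.9697 -0.7042 -1.6271]

Answer: 3.8881 5.7158 9.7511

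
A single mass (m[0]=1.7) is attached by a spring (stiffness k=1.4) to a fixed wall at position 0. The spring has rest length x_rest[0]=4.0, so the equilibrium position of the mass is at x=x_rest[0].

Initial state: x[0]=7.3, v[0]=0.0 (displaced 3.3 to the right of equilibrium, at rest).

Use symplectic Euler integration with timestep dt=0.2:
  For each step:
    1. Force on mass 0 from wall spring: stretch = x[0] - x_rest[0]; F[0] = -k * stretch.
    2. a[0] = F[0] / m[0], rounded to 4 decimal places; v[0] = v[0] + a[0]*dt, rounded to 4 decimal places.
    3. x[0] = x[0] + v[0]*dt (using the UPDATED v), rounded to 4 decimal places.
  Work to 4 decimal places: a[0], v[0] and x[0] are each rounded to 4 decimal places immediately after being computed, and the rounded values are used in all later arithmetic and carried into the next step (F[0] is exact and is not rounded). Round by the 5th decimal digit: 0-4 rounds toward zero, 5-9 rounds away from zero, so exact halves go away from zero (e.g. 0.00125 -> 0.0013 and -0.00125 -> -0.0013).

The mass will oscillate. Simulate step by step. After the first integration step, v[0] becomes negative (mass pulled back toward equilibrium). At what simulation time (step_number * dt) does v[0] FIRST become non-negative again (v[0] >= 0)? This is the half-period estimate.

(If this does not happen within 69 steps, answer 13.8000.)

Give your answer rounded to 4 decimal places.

Answer: 3.6000

Derivation:
Step 0: x=[7.3000] v=[0.0000]
Step 1: x=[7.1913] v=[-0.5435]
Step 2: x=[6.9775] v=[-1.0691]
Step 3: x=[6.6656] v=[-1.5595]
Step 4: x=[6.2659] v=[-1.9985]
Step 5: x=[5.7916] v=[-2.3717]
Step 6: x=[5.2582] v=[-2.6668]
Step 7: x=[4.6834] v=[-2.8740]
Step 8: x=[4.0861] v=[-2.9866]
Step 9: x=[3.4859] v=[-3.0008]
Step 10: x=[2.9027] v=[-2.9161]
Step 11: x=[2.3556] v=[-2.7354]
Step 12: x=[1.8627] v=[-2.4646]
Step 13: x=[1.4402] v=[-2.1126]
Step 14: x=[1.1020] v=[-1.6910]
Step 15: x=[0.8593] v=[-1.2137]
Step 16: x=[0.7200] v=[-0.6964]
Step 17: x=[0.6888] v=[-0.1562]
Step 18: x=[0.7666] v=[0.3892]
First v>=0 after going negative at step 18, time=3.6000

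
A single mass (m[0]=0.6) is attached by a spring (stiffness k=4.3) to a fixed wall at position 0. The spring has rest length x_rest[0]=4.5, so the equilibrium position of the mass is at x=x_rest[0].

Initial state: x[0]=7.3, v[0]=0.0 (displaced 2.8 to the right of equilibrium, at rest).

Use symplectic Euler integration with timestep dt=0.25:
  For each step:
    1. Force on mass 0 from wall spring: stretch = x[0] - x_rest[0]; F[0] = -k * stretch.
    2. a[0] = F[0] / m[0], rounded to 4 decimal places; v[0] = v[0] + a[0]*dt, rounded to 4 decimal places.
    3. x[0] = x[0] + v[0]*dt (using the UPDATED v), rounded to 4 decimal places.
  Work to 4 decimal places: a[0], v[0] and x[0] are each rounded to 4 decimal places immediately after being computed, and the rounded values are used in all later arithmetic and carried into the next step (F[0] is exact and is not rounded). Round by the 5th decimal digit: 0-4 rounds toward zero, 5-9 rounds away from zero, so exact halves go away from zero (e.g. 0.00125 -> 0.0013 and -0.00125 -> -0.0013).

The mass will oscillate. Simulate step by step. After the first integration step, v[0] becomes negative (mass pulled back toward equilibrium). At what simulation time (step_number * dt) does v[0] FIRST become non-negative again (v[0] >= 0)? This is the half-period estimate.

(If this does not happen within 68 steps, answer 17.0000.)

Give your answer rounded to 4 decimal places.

Answer: 1.2500

Derivation:
Step 0: x=[7.3000] v=[0.0000]
Step 1: x=[6.0458] v=[-5.0167]
Step 2: x=[4.0992] v=[-7.7863]
Step 3: x=[2.3322] v=[-7.0682]
Step 4: x=[1.5362] v=[-3.1842]
Step 5: x=[2.0677] v=[2.1260]
First v>=0 after going negative at step 5, time=1.2500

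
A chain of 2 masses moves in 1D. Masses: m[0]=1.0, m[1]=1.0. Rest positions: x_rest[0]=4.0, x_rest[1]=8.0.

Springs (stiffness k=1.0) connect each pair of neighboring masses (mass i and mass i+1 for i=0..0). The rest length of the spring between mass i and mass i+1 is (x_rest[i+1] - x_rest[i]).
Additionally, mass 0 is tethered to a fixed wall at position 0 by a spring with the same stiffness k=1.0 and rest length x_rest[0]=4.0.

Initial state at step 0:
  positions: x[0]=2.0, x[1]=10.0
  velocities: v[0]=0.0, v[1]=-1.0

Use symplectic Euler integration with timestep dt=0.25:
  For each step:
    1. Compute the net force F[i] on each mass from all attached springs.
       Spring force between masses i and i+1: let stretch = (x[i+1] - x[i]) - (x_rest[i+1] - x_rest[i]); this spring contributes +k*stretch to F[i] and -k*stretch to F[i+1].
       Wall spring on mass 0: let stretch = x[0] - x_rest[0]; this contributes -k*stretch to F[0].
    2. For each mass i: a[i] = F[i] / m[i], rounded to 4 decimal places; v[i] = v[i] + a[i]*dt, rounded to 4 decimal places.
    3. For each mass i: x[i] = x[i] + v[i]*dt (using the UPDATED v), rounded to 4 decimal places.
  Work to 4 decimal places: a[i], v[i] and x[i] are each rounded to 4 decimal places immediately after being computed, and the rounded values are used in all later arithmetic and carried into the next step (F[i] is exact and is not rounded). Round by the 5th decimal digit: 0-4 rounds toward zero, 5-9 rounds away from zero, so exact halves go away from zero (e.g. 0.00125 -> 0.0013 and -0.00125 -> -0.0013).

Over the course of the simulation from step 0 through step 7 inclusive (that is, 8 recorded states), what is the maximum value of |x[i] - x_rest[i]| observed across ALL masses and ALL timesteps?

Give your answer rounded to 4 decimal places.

Answer: 2.3379

Derivation:
Step 0: x=[2.0000 10.0000] v=[0.0000 -1.0000]
Step 1: x=[2.3750 9.5000] v=[1.5000 -2.0000]
Step 2: x=[3.0469 8.8047] v=[2.6875 -2.7813]
Step 3: x=[3.8882 7.9995] v=[3.3652 -3.2208]
Step 4: x=[4.7435 7.1874] v=[3.4210 -3.2486]
Step 5: x=[5.4550 6.4725] v=[2.8461 -2.8596]
Step 6: x=[5.8892 5.9440] v=[1.7367 -2.1140]
Step 7: x=[5.9587 5.6621] v=[0.2781 -1.1277]
Max displacement = 2.3379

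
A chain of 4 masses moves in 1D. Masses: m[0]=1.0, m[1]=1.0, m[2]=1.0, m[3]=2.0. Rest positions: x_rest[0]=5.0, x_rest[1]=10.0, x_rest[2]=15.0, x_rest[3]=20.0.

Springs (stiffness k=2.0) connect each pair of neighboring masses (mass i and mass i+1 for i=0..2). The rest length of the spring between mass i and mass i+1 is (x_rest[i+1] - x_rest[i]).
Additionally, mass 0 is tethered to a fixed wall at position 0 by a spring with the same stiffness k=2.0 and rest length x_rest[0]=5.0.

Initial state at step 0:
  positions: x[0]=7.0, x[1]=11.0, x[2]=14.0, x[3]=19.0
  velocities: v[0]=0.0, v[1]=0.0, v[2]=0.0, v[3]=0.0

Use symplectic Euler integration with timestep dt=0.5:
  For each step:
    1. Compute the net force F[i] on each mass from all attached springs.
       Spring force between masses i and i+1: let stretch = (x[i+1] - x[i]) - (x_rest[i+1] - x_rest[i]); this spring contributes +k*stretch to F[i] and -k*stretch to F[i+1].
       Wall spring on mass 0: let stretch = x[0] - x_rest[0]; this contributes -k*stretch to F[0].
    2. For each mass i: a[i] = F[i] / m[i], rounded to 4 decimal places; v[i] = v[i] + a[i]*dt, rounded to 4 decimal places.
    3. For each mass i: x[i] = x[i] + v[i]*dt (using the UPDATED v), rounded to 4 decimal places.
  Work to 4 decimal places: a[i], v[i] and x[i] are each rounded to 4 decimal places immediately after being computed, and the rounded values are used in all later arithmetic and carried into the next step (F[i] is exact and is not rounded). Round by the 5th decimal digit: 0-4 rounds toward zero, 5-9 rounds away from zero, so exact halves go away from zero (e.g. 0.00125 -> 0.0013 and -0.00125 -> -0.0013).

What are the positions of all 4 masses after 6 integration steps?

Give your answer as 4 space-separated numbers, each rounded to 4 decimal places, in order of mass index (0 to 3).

Answer: 5.2657 8.9923 13.8868 20.5294

Derivation:
Step 0: x=[7.0000 11.0000 14.0000 19.0000] v=[0.0000 0.0000 0.0000 0.0000]
Step 1: x=[5.5000 10.5000 15.0000 19.0000] v=[-3.0000 -1.0000 2.0000 0.0000]
Step 2: x=[3.7500 9.7500 15.7500 19.2500] v=[-3.5000 -1.5000 1.5000 0.5000]
Step 3: x=[3.1250 9.0000 15.2500 19.8750] v=[-1.2500 -1.5000 -1.0000 1.2500]
Step 4: x=[3.8750 8.4375 13.9375 20.5938] v=[1.5000 -1.1250 -2.6250 1.4375]
Step 5: x=[4.9688 8.3438 13.2032 20.8985] v=[2.1875 -0.1875 -1.4687 0.6094]
Step 6: x=[5.2657 8.9923 13.8868 20.5294] v=[0.5937 1.2969 1.3672 -0.7383]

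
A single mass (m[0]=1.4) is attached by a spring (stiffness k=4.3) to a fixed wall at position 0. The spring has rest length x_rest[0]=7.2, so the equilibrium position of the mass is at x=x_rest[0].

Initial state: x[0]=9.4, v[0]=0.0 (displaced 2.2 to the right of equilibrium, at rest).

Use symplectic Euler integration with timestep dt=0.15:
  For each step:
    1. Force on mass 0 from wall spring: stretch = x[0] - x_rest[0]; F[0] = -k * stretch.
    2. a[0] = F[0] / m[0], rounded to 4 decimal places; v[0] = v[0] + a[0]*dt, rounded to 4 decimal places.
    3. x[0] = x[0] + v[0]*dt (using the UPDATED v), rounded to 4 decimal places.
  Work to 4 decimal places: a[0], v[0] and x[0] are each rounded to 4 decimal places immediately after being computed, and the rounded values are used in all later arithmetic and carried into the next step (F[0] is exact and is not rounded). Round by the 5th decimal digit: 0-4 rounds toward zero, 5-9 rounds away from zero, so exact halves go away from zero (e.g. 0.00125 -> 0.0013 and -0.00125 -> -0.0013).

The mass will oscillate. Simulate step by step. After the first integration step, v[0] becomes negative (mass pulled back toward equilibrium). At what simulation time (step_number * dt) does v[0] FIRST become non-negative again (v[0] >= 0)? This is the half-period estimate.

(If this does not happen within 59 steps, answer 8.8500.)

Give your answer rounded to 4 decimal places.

Step 0: x=[9.4000] v=[0.0000]
Step 1: x=[9.2480] v=[-1.0136]
Step 2: x=[8.9544] v=[-1.9571]
Step 3: x=[8.5396] v=[-2.7654]
Step 4: x=[8.0322] v=[-3.3826]
Step 5: x=[7.4673] v=[-3.7660]
Step 6: x=[6.8839] v=[-3.8892]
Step 7: x=[6.3224] v=[-3.7436]
Step 8: x=[5.8215] v=[-3.3393]
Step 9: x=[5.4159] v=[-2.7042]
Step 10: x=[5.1336] v=[-1.8822]
Step 11: x=[4.9941] v=[-0.9302]
Step 12: x=[5.0070] v=[0.0861]
First v>=0 after going negative at step 12, time=1.8000

Answer: 1.8000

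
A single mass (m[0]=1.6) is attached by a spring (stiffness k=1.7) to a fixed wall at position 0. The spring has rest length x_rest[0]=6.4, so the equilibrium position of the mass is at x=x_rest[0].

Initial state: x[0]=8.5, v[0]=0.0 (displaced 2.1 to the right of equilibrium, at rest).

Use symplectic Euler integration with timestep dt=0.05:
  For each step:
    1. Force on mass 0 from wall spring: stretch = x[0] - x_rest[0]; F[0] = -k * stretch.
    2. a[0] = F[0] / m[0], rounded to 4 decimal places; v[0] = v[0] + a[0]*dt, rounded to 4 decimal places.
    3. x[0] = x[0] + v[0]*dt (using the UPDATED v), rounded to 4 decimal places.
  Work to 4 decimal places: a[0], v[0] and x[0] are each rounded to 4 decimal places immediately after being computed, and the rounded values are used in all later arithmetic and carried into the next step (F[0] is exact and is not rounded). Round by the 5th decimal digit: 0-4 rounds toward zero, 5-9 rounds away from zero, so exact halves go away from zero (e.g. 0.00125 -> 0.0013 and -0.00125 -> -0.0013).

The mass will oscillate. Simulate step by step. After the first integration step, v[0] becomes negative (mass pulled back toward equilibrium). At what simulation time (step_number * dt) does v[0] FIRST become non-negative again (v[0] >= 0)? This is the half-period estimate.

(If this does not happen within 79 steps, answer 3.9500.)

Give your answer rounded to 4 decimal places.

Step 0: x=[8.5000] v=[0.0000]
Step 1: x=[8.4944] v=[-0.1116]
Step 2: x=[8.4833] v=[-0.2229]
Step 3: x=[8.4666] v=[-0.3336]
Step 4: x=[8.4444] v=[-0.4434]
Step 5: x=[8.4168] v=[-0.5520]
Step 6: x=[8.3838] v=[-0.6591]
Step 7: x=[8.3456] v=[-0.7645]
Step 8: x=[8.3022] v=[-0.8679]
Step 9: x=[8.2538] v=[-0.9690]
Step 10: x=[8.2004] v=[-1.0675]
Step 11: x=[8.1422] v=[-1.1631]
Step 12: x=[8.0794] v=[-1.2557]
Step 13: x=[8.0122] v=[-1.3449]
Step 14: x=[7.9407] v=[-1.4306]
Step 15: x=[7.8651] v=[-1.5125]
Step 16: x=[7.7856] v=[-1.5903]
Step 17: x=[7.7024] v=[-1.6639]
Step 18: x=[7.6157] v=[-1.7331]
Step 19: x=[7.5258] v=[-1.7977]
Step 20: x=[7.4329] v=[-1.8575]
Step 21: x=[7.3373] v=[-1.9124]
Step 22: x=[7.2392] v=[-1.9622]
Step 23: x=[7.1389] v=[-2.0068]
Step 24: x=[7.0366] v=[-2.0461]
Step 25: x=[6.9326] v=[-2.0799]
Step 26: x=[6.8272] v=[-2.1082]
Step 27: x=[6.7207] v=[-2.1309]
Step 28: x=[6.6133] v=[-2.1479]
Step 29: x=[6.5053] v=[-2.1592]
Step 30: x=[6.3971] v=[-2.1648]
Step 31: x=[6.2889] v=[-2.1646]
Step 32: x=[6.1810] v=[-2.1587]
Step 33: x=[6.0736] v=[-2.1471]
Step 34: x=[5.9671] v=[-2.1298]
Step 35: x=[5.8618] v=[-2.1068]
Step 36: x=[5.7579] v=[-2.0782]
Step 37: x=[5.6557] v=[-2.0441]
Step 38: x=[5.5555] v=[-2.0046]
Step 39: x=[5.4575] v=[-1.9597]
Step 40: x=[5.3620] v=[-1.9096]
Step 41: x=[5.2693] v=[-1.8545]
Step 42: x=[5.1796] v=[-1.7944]
Step 43: x=[5.0931] v=[-1.7296]
Step 44: x=[5.0101] v=[-1.6602]
Step 45: x=[4.9308] v=[-1.5864]
Step 46: x=[4.8554] v=[-1.5084]
Step 47: x=[4.7841] v=[-1.4263]
Step 48: x=[4.7171] v=[-1.3405]
Step 49: x=[4.6545] v=[-1.2511]
Step 50: x=[4.5966] v=[-1.1584]
Step 51: x=[4.5435] v=[-1.0626]
Step 52: x=[4.4953] v=[-0.9640]
Step 53: x=[4.4522] v=[-0.8628]
Step 54: x=[4.4142] v=[-0.7593]
Step 55: x=[4.3815] v=[-0.6538]
Step 56: x=[4.3542] v=[-0.5466]
Step 57: x=[4.3323] v=[-0.4379]
Step 58: x=[4.3159] v=[-0.3281]
Step 59: x=[4.3050] v=[-0.2174]
Step 60: x=[4.2997] v=[-0.1061]
Step 61: x=[4.3000] v=[0.0055]
First v>=0 after going negative at step 61, time=3.0500

Answer: 3.0500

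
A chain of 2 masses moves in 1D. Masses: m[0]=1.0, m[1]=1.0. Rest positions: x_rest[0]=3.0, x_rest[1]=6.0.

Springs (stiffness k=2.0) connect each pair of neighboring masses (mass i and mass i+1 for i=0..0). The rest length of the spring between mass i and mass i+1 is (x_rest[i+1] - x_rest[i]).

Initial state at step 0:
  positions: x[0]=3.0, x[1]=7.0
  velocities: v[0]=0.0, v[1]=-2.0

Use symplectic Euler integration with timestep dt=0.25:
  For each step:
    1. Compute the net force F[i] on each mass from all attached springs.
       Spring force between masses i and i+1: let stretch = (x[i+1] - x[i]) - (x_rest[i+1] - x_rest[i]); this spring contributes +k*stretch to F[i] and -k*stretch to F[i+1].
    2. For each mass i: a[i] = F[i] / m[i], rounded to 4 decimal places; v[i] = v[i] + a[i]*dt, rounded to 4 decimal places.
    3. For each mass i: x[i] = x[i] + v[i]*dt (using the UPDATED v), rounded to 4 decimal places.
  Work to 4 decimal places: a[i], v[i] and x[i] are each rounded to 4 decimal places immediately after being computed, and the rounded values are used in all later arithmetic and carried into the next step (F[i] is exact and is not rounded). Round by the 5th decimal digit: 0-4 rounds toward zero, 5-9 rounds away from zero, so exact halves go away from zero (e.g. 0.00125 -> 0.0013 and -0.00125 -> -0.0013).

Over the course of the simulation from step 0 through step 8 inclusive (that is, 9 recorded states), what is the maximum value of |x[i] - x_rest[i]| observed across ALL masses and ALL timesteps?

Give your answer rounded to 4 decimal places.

Answer: 1.6957

Derivation:
Step 0: x=[3.0000 7.0000] v=[0.0000 -2.0000]
Step 1: x=[3.1250 6.3750] v=[0.5000 -2.5000]
Step 2: x=[3.2813 5.7188] v=[0.6250 -2.6250]
Step 3: x=[3.3673 5.1329] v=[0.3438 -2.3438]
Step 4: x=[3.2990 4.7013] v=[-0.2734 -1.7266]
Step 5: x=[3.0309 4.4694] v=[-1.0723 -0.9278]
Step 6: x=[2.5676 4.4326] v=[-1.8531 -0.1471]
Step 7: x=[1.9625 4.5377] v=[-2.4206 0.4204]
Step 8: x=[1.3043 4.6959] v=[-2.6330 0.6328]
Max displacement = 1.6957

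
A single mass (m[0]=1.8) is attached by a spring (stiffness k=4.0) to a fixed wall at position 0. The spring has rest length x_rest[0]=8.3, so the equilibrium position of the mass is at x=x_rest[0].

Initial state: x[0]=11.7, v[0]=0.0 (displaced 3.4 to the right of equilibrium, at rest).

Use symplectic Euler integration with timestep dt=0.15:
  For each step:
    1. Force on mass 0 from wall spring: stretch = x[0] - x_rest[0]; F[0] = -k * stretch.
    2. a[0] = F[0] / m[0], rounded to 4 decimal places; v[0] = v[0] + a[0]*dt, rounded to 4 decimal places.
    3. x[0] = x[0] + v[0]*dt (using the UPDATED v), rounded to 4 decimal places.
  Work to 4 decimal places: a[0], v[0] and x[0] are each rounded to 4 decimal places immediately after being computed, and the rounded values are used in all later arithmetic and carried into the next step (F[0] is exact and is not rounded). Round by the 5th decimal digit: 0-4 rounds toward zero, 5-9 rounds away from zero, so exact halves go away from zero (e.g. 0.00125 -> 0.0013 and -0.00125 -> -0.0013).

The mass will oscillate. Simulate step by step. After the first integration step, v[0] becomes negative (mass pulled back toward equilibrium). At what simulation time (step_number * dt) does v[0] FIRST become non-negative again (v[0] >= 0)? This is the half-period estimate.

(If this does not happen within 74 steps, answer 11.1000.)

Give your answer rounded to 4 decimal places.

Answer: 2.2500

Derivation:
Step 0: x=[11.7000] v=[0.0000]
Step 1: x=[11.5300] v=[-1.1333]
Step 2: x=[11.1985] v=[-2.2100]
Step 3: x=[10.7221] v=[-3.1762]
Step 4: x=[10.1246] v=[-3.9836]
Step 5: x=[9.4358] v=[-4.5918]
Step 6: x=[8.6902] v=[-4.9704]
Step 7: x=[7.9251] v=[-5.1005]
Step 8: x=[7.1788] v=[-4.9755]
Step 9: x=[6.4885] v=[-4.6018]
Step 10: x=[5.8888] v=[-3.9980]
Step 11: x=[5.4097] v=[-3.1943]
Step 12: x=[5.0751] v=[-2.2309]
Step 13: x=[4.9017] v=[-1.1559]
Step 14: x=[4.8982] v=[-0.0231]
Step 15: x=[5.0648] v=[1.1108]
First v>=0 after going negative at step 15, time=2.2500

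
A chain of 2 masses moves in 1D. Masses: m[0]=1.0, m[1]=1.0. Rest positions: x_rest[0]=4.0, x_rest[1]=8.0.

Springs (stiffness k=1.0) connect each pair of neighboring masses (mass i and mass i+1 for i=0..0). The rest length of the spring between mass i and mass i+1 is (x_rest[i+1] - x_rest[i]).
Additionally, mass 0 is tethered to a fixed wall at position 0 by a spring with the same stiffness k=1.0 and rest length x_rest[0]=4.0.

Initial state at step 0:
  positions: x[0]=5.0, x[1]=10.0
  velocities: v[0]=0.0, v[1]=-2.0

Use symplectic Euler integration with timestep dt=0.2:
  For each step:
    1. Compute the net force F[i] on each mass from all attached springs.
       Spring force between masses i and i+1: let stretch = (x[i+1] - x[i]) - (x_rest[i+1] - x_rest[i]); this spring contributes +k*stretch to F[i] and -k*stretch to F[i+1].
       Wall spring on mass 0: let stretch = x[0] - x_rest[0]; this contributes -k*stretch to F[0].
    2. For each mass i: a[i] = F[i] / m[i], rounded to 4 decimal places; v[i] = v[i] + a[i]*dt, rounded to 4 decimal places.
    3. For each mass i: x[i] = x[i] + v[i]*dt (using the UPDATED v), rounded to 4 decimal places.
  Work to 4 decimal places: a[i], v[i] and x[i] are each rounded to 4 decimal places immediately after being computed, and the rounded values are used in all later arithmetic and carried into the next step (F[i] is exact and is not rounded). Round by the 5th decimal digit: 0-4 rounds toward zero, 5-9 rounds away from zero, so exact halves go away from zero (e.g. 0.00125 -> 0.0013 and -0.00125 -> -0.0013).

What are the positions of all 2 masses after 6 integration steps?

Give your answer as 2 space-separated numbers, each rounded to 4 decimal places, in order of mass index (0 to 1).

Answer: 4.4436 7.3546

Derivation:
Step 0: x=[5.0000 10.0000] v=[0.0000 -2.0000]
Step 1: x=[5.0000 9.5600] v=[0.0000 -2.2000]
Step 2: x=[4.9824 9.0976] v=[-0.0880 -2.3120]
Step 3: x=[4.9301 8.6306] v=[-0.2614 -2.3350]
Step 4: x=[4.8286 8.1756] v=[-0.5073 -2.2751]
Step 5: x=[4.6679 7.7467] v=[-0.8036 -2.1445]
Step 6: x=[4.4436 7.3546] v=[-1.1214 -1.9603]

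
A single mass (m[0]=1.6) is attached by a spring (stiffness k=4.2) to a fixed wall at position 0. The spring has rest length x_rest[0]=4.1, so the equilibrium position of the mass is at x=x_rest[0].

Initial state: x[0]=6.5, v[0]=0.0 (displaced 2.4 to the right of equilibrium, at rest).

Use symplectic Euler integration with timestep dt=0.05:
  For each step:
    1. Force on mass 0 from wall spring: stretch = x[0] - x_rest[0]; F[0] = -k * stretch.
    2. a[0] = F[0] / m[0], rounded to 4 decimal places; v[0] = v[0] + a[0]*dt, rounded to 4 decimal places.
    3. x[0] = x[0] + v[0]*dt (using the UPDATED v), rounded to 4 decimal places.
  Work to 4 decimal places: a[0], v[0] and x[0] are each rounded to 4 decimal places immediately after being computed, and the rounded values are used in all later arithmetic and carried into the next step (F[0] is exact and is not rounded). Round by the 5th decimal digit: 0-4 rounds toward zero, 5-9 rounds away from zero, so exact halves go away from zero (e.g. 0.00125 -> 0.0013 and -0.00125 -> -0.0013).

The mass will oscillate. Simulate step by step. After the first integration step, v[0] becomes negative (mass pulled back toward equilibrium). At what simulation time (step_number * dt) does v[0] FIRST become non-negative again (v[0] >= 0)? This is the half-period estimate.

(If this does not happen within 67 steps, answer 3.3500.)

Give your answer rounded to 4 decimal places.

Step 0: x=[6.5000] v=[0.0000]
Step 1: x=[6.4843] v=[-0.3150]
Step 2: x=[6.4529] v=[-0.6279]
Step 3: x=[6.4061] v=[-0.9367]
Step 4: x=[6.3441] v=[-1.2394]
Step 5: x=[6.2674] v=[-1.5339]
Step 6: x=[6.1765] v=[-1.8184]
Step 7: x=[6.0720] v=[-2.0909]
Step 8: x=[5.9545] v=[-2.3497]
Step 9: x=[5.8248] v=[-2.5931]
Step 10: x=[5.6838] v=[-2.8195]
Step 11: x=[5.5324] v=[-3.0274]
Step 12: x=[5.3716] v=[-3.2154]
Step 13: x=[5.2025] v=[-3.3823]
Step 14: x=[5.0262] v=[-3.5270]
Step 15: x=[4.8438] v=[-3.6486]
Step 16: x=[4.6565] v=[-3.7462]
Step 17: x=[4.4655] v=[-3.8192]
Step 18: x=[4.2721] v=[-3.8672]
Step 19: x=[4.0776] v=[-3.8898]
Step 20: x=[3.8833] v=[-3.8869]
Step 21: x=[3.6904] v=[-3.8585]
Step 22: x=[3.5002] v=[-3.8047]
Step 23: x=[3.3139] v=[-3.7260]
Step 24: x=[3.1328] v=[-3.6228]
Step 25: x=[2.9580] v=[-3.4959]
Step 26: x=[2.7907] v=[-3.3460]
Step 27: x=[2.6320] v=[-3.1742]
Step 28: x=[2.4829] v=[-2.9815]
Step 29: x=[2.3444] v=[-2.7693]
Step 30: x=[2.2175] v=[-2.5389]
Step 31: x=[2.1029] v=[-2.2918]
Step 32: x=[2.0014] v=[-2.0297]
Step 33: x=[1.9137] v=[-1.7543]
Step 34: x=[1.8403] v=[-1.4674]
Step 35: x=[1.7818] v=[-1.1708]
Step 36: x=[1.7385] v=[-0.8665]
Step 37: x=[1.7107] v=[-0.5566]
Step 38: x=[1.6986] v=[-0.2430]
Step 39: x=[1.7022] v=[0.0722]
First v>=0 after going negative at step 39, time=1.9500

Answer: 1.9500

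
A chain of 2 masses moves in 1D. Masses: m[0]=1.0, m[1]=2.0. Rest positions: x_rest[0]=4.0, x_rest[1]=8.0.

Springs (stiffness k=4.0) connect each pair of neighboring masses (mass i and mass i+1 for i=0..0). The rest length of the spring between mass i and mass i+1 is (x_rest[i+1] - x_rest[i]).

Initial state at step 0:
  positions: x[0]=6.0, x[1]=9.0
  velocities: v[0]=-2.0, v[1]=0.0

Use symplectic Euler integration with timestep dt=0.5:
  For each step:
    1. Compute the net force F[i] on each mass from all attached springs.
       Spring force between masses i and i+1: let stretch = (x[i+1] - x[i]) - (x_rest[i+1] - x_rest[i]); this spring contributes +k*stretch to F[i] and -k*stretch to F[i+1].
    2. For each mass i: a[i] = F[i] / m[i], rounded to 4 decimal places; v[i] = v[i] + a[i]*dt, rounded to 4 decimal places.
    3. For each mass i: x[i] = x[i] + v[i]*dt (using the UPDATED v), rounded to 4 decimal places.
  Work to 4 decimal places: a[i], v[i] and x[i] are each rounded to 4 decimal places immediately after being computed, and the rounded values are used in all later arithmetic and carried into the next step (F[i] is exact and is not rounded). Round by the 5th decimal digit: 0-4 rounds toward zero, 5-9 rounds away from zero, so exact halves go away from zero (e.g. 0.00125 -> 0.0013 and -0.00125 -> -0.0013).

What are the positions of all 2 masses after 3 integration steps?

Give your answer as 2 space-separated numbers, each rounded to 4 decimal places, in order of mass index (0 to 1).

Answer: 4.7500 8.1250

Derivation:
Step 0: x=[6.0000 9.0000] v=[-2.0000 0.0000]
Step 1: x=[4.0000 9.5000] v=[-4.0000 1.0000]
Step 2: x=[3.5000 9.2500] v=[-1.0000 -0.5000]
Step 3: x=[4.7500 8.1250] v=[2.5000 -2.2500]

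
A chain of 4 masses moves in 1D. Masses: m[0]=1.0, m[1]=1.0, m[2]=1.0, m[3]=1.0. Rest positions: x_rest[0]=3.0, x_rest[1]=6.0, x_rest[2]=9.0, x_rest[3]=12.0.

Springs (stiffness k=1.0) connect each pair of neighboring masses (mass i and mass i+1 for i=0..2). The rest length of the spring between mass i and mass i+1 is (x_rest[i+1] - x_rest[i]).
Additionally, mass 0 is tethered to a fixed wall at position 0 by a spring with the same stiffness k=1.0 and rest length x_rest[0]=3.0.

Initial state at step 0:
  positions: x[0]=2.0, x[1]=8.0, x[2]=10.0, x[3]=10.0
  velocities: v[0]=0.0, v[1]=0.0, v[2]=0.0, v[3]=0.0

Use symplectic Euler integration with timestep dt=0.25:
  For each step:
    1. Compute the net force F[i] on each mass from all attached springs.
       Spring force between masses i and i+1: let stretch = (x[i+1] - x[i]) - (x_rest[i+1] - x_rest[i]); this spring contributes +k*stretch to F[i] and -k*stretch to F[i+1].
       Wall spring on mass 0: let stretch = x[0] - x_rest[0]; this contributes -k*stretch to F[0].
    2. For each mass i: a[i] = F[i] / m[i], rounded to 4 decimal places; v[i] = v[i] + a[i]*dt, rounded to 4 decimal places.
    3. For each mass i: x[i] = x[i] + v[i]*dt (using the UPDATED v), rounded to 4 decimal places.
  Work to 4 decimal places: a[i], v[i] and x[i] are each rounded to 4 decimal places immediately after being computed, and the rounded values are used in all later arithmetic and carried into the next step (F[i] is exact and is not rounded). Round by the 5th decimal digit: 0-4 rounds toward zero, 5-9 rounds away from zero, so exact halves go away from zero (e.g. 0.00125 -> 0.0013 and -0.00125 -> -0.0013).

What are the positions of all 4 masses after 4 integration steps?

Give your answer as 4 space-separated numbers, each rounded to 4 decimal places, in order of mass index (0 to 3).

Step 0: x=[2.0000 8.0000 10.0000 10.0000] v=[0.0000 0.0000 0.0000 0.0000]
Step 1: x=[2.2500 7.7500 9.8750 10.1875] v=[1.0000 -1.0000 -0.5000 0.7500]
Step 2: x=[2.7031 7.2891 9.6367 10.5430] v=[1.8125 -1.8438 -0.9531 1.4219]
Step 3: x=[3.2739 6.6883 9.3084 11.0293] v=[2.2832 -2.4034 -1.3134 1.9453]
Step 4: x=[3.8535 6.0378 8.9239 11.5956] v=[2.3183 -2.6020 -1.5382 2.2651]

Answer: 3.8535 6.0378 8.9239 11.5956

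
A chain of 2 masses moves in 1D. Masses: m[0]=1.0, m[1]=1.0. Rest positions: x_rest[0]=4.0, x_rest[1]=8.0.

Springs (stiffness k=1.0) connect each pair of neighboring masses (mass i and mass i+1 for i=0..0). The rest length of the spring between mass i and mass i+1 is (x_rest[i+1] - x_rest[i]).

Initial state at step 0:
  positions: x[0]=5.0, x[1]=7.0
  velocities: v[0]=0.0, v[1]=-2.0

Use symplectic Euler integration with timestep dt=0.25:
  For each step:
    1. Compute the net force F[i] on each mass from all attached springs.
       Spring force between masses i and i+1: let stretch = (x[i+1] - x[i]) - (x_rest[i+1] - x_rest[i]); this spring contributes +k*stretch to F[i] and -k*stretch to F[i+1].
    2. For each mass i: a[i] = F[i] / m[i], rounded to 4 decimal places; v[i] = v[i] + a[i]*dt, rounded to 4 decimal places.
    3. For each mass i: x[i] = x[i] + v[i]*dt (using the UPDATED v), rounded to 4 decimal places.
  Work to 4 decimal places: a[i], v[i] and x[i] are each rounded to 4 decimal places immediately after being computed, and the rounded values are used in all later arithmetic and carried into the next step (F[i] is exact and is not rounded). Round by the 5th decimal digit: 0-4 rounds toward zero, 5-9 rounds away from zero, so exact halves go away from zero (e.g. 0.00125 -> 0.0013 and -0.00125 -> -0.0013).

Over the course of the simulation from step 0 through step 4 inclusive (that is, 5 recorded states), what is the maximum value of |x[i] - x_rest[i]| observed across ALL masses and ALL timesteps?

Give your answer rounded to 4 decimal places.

Step 0: x=[5.0000 7.0000] v=[0.0000 -2.0000]
Step 1: x=[4.8750 6.6250] v=[-0.5000 -1.5000]
Step 2: x=[4.6094 6.3906] v=[-1.0625 -0.9375]
Step 3: x=[4.2051 6.2949] v=[-1.6172 -0.3828]
Step 4: x=[3.6814 6.3186] v=[-2.0948 0.0948]
Max displacement = 1.7051

Answer: 1.7051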